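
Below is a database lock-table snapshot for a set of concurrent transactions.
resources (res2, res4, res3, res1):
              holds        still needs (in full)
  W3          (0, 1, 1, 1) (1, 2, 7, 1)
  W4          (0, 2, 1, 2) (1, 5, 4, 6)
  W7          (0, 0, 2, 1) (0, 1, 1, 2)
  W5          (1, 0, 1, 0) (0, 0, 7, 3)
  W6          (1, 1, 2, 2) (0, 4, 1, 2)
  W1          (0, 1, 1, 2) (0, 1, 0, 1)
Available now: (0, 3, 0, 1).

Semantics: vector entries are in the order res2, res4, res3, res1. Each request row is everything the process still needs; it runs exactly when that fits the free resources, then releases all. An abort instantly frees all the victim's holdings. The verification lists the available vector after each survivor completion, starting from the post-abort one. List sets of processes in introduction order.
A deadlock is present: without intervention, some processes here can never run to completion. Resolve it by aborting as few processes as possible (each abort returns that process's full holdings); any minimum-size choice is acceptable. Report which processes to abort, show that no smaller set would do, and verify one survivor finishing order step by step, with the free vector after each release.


Abort W5.
Key observation: W3 had no path to completion before; after the abort of W5 ((1, 0, 1, 0) returned), step 5 is where it fits.
Minimality: the empty abort set fails — the state is deadlocked as it stands.
Survivors finish in the order: W1, W7, W6, W4, W3. Step-by-step check (pool after the aborts first):
  pool = (1, 3, 1, 1)
  W1 needs (0, 1, 0, 1) <= (1, 3, 1, 1) -> finishes; pool += (0, 1, 1, 2) = (1, 4, 2, 3)
  W7 needs (0, 1, 1, 2) <= (1, 4, 2, 3) -> finishes; pool += (0, 0, 2, 1) = (1, 4, 4, 4)
  W6 needs (0, 4, 1, 2) <= (1, 4, 4, 4) -> finishes; pool += (1, 1, 2, 2) = (2, 5, 6, 6)
  W4 needs (1, 5, 4, 6) <= (2, 5, 6, 6) -> finishes; pool += (0, 2, 1, 2) = (2, 7, 7, 8)
  W3 needs (1, 2, 7, 1) <= (2, 7, 7, 8) -> finishes; pool += (0, 1, 1, 1) = (2, 8, 8, 9)


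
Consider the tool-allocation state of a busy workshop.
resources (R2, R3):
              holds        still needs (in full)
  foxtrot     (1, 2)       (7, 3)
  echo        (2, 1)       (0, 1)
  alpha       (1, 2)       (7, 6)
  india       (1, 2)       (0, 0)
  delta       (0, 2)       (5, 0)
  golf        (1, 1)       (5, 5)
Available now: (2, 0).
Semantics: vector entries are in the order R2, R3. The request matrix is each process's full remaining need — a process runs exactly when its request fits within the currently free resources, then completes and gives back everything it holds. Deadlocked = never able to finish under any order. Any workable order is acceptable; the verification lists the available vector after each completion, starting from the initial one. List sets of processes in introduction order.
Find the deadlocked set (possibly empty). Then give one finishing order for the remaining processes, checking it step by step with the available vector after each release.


Deadlocked: foxtrot and alpha.
Key observation: india, echo, delta, golf can finish, but then (6, 6) is all there is, and the blocked group's R2 demands exceed it.
A valid finishing order for the others: india, echo, delta, golf. Step-by-step check:
  pool = (2, 0)
  india: need (0, 0) fits (2, 0); releases (1, 2), pool now (3, 2)
  echo: need (0, 1) fits (3, 2); releases (2, 1), pool now (5, 3)
  delta: need (5, 0) fits (5, 3); releases (0, 2), pool now (5, 5)
  golf: need (5, 5) fits (5, 5); releases (1, 1), pool now (6, 6)
None of the blocked processes ever fits:
  foxtrot still needs (7, 3) but only (6, 6) is free — short on R2
  alpha still needs (7, 6) but only (6, 6) is free — short on R2


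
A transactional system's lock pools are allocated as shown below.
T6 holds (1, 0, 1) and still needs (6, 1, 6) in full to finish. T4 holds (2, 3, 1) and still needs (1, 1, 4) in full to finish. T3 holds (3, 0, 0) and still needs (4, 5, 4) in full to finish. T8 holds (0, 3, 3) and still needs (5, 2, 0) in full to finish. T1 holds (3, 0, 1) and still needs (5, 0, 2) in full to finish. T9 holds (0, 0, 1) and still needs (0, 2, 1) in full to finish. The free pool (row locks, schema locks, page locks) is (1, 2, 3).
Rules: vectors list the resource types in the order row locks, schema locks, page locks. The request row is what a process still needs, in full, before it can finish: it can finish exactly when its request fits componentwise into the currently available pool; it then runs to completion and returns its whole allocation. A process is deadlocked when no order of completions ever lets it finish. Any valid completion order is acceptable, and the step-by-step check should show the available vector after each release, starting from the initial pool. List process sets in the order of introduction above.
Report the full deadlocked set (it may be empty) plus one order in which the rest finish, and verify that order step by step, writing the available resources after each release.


The deadlocked set is T6, T3, T8 and T1.
Key observation: even finishing T9, T4 leaves just (3, 5, 5) free — too little row locks for any of the remaining processes.
A valid finishing order for the others: T9, T4. Step-by-step check:
  pool = (1, 2, 3)
  T9: need (0, 2, 1) fits (1, 2, 3); releases (0, 0, 1), pool now (1, 2, 4)
  T4: need (1, 1, 4) fits (1, 2, 4); releases (2, 3, 1), pool now (3, 5, 5)
The stuck group stays short no matter what:
  T6 still needs (6, 1, 6) but only (3, 5, 5) is free — short on row locks and page locks
  T3 still needs (4, 5, 4) but only (3, 5, 5) is free — short on row locks
  T8 still needs (5, 2, 0) but only (3, 5, 5) is free — short on row locks
  T1 still needs (5, 0, 2) but only (3, 5, 5) is free — short on row locks


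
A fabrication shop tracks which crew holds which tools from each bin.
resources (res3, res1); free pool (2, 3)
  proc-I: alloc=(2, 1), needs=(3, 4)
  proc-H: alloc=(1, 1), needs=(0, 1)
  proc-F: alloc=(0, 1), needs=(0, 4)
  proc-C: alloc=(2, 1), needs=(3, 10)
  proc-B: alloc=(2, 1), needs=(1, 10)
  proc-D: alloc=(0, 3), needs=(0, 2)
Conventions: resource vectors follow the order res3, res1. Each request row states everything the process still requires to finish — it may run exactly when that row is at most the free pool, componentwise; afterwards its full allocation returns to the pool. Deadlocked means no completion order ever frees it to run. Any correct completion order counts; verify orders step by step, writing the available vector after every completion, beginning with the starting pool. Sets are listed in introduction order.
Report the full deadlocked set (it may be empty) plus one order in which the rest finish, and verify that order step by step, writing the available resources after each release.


Deadlocked: proc-C and proc-B.
Key observation: proc-H, proc-I, proc-F, proc-D can finish, but then (5, 9) is all there is, and the blocked group's res1 demands exceed it.
The rest can finish in the order proc-H, proc-I, proc-F, proc-D. Step-by-step check:
  pool = (2, 3)
  proc-H needs (0, 1) <= (2, 3) -> finishes; pool += (1, 1) = (3, 4)
  proc-I needs (3, 4) <= (3, 4) -> finishes; pool += (2, 1) = (5, 5)
  proc-F needs (0, 4) <= (5, 5) -> finishes; pool += (0, 1) = (5, 6)
  proc-D needs (0, 2) <= (5, 6) -> finishes; pool += (0, 3) = (5, 9)
None of the blocked processes ever fits:
  proc-C still needs (3, 10) but only (5, 9) is free — short on res1
  proc-B still needs (1, 10) but only (5, 9) is free — short on res1


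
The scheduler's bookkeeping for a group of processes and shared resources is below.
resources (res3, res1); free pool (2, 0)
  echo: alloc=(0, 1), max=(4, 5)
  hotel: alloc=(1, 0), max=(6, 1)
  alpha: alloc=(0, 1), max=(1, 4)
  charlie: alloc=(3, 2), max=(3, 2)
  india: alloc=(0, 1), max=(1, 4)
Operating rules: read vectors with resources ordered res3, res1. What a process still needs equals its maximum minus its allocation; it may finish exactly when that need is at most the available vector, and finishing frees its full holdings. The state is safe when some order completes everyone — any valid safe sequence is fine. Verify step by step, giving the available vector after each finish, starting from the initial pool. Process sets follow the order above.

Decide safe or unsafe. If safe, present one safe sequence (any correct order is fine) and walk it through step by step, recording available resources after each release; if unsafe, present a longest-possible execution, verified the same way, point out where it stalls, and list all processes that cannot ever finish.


The state is UNSAFE.
Key observation: even finishing charlie, hotel leaves just (6, 2) free — too little res1 for any of the remaining processes.
A maximal execution: charlie, hotel — then nothing else fits. Verifying each step:
  pool = (2, 0)
  charlie: need (0, 0) fits (2, 0); releases (3, 2), pool now (5, 2)
  hotel: need (5, 1) fits (5, 2); releases (1, 0), pool now (6, 2)
  echo still needs (4, 4) but only (6, 2) is free — short on res1
  alpha still needs (1, 3) but only (6, 2) is free — short on res1
  india still needs (1, 3) but only (6, 2) is free — short on res1
Processes that can never finish: echo, alpha and india.


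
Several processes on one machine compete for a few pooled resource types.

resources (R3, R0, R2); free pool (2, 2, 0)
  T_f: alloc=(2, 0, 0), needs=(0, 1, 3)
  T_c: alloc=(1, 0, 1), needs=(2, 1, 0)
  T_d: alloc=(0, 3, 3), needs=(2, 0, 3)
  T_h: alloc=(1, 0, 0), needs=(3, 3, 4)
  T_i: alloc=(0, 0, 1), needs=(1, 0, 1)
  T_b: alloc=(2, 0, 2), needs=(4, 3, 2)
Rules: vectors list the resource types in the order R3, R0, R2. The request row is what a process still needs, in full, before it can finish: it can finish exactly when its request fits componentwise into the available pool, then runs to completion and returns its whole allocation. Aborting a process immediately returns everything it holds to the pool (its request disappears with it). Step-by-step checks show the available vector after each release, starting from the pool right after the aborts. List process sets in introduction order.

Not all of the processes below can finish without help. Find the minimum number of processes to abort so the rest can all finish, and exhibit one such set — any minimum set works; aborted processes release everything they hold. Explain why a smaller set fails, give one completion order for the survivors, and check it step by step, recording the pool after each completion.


Abort T_b.
Key observation: T_f could never have finished before the abort; with (2, 0, 2) returned by T_b, it fits at step 2.
Minimality: the empty abort set fails — the state is deadlocked as it stands.
One survivor order: T_i, T_f, T_c, T_d, T_h. Check, step by step (post-abort pool first):
  pool = (4, 2, 2)
  run T_i (needs (1, 0, 1), free (4, 2, 2)); after release of (0, 0, 1) the pool is (4, 2, 3)
  run T_f (needs (0, 1, 3), free (4, 2, 3)); after release of (2, 0, 0) the pool is (6, 2, 3)
  run T_c (needs (2, 1, 0), free (6, 2, 3)); after release of (1, 0, 1) the pool is (7, 2, 4)
  run T_d (needs (2, 0, 3), free (7, 2, 4)); after release of (0, 3, 3) the pool is (7, 5, 7)
  run T_h (needs (3, 3, 4), free (7, 5, 7)); after release of (1, 0, 0) the pool is (8, 5, 7)


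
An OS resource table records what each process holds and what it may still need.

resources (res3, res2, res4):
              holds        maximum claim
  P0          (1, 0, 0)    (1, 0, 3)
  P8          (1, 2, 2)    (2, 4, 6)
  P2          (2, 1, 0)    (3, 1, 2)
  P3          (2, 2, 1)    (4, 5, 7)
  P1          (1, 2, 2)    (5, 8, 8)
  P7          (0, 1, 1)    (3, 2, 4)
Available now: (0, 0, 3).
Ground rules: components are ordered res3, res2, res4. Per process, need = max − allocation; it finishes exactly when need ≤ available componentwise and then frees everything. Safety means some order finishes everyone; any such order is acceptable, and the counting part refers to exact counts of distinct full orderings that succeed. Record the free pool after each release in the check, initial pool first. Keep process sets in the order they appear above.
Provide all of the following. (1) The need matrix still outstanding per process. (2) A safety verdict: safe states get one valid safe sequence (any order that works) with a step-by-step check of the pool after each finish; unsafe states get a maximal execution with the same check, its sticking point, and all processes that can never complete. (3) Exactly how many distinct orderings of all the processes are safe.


(1) Outstanding need per process (order res3, res2, res4):
  P0: (0, 0, 3)
  P8: (1, 2, 4)
  P2: (1, 0, 2)
  P3: (2, 3, 6)
  P1: (4, 6, 6)
  P7: (3, 1, 3)
(2) SAFE, for example via the order P0, P2, P7, P8, P3, P1.
Key observation: the first exact fit in this order is P0 — it needs (0, 0, 3) with (0, 0, 3) free, meeting a requested resource to the last unit.
Check, step by step:
  pool = (0, 0, 3)
  run P0 (needs (0, 0, 3), free (0, 0, 3)); after release of (1, 0, 0) the pool is (1, 0, 3)
  run P2 (needs (1, 0, 2), free (1, 0, 3)); after release of (2, 1, 0) the pool is (3, 1, 3)
  run P7 (needs (3, 1, 3), free (3, 1, 3)); after release of (0, 1, 1) the pool is (3, 2, 4)
  run P8 (needs (1, 2, 4), free (3, 2, 4)); after release of (1, 2, 2) the pool is (4, 4, 6)
  run P3 (needs (2, 3, 6), free (4, 4, 6)); after release of (2, 2, 1) the pool is (6, 6, 7)
  run P1 (needs (4, 6, 6), free (6, 6, 7)); after release of (1, 2, 2) the pool is (7, 8, 9)
(3) Exactly 1 of the possible complete orderings is a safe sequence.


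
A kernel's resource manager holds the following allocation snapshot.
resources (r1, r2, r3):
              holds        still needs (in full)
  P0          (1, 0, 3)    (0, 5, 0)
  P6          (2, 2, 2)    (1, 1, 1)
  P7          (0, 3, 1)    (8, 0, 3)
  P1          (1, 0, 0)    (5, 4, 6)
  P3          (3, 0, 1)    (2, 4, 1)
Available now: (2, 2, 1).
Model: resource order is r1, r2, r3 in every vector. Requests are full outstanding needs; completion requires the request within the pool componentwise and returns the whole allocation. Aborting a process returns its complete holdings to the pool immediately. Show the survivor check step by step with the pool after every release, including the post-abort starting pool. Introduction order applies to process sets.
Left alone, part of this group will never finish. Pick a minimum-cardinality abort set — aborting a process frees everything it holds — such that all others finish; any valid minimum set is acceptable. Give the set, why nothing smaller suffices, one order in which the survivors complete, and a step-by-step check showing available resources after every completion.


Minimum abort set: P1.
Key observation: P7 had no path to completion before; after the abort of P1 ((1, 0, 0) returned), step 3 is where it fits.
Why nothing smaller works: aborting no one leaves the state deadlocked as given.
Survivors finish in the order: P6, P3, P7, P0. Check, step by step (pool after the aborts first):
  pool = (3, 2, 1)
  run P6 (needs (1, 1, 1), free (3, 2, 1)); after release of (2, 2, 2) the pool is (5, 4, 3)
  run P3 (needs (2, 4, 1), free (5, 4, 3)); after release of (3, 0, 1) the pool is (8, 4, 4)
  run P7 (needs (8, 0, 3), free (8, 4, 4)); after release of (0, 3, 1) the pool is (8, 7, 5)
  run P0 (needs (0, 5, 0), free (8, 7, 5)); after release of (1, 0, 3) the pool is (9, 7, 8)


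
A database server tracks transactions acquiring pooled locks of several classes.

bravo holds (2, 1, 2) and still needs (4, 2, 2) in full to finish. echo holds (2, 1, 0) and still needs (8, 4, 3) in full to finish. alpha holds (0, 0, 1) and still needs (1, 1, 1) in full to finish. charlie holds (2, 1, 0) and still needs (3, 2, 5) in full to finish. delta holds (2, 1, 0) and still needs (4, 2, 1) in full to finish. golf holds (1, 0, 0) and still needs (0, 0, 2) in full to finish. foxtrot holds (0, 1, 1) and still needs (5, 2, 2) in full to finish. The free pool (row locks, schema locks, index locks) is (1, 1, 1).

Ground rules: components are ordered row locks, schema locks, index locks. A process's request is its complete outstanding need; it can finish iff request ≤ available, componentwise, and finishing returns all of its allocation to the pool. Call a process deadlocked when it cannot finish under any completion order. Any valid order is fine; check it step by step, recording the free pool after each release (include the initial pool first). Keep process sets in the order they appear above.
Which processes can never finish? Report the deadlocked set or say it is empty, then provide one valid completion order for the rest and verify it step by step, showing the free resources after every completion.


The deadlocked set is bravo, echo, charlie, delta and foxtrot.
Key observation: row locks is the bottleneck — with alpha, golf done the pool holds (2, 1, 2), short of every remaining need.
A valid finishing order for the others: alpha, golf. Verifying each step:
  pool = (1, 1, 1)
  run alpha (needs (1, 1, 1), free (1, 1, 1)); after release of (0, 0, 1) the pool is (1, 1, 2)
  run golf (needs (0, 0, 2), free (1, 1, 2)); after release of (1, 0, 0) the pool is (2, 1, 2)
The stuck group stays short no matter what:
  bravo still needs (4, 2, 2) but only (2, 1, 2) is free — short on row locks and schema locks
  echo still needs (8, 4, 3) but only (2, 1, 2) is free — short on row locks, schema locks and index locks
  charlie still needs (3, 2, 5) but only (2, 1, 2) is free — short on row locks, schema locks and index locks
  delta still needs (4, 2, 1) but only (2, 1, 2) is free — short on row locks and schema locks
  foxtrot still needs (5, 2, 2) but only (2, 1, 2) is free — short on row locks and schema locks


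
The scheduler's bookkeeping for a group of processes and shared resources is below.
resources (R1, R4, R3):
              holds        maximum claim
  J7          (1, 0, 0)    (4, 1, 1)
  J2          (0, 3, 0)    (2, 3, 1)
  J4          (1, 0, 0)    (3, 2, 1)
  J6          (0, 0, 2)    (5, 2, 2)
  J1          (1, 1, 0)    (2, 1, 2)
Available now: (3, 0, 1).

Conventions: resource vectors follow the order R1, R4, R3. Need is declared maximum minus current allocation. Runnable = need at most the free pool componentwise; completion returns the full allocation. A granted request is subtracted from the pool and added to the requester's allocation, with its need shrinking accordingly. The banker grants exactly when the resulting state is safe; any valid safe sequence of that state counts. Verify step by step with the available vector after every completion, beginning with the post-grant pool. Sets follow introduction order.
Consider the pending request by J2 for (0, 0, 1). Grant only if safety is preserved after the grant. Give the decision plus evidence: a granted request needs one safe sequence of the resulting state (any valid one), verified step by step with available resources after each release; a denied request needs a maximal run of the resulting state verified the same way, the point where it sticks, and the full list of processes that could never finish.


GRANT — the state after the grant stays safe, e.g. via J2, J7, J4, J6, J1.
Key observation: the transfer keeps a workable pool ((3, 0, 0)); J2 starts the safe sequence.
Step-by-step check of the post-grant state:
  pool = (3, 0, 0)
  run J2 (needs (2, 0, 0), free (3, 0, 0)); after release of (0, 3, 1) the pool is (3, 3, 1)
  run J7 (needs (3, 1, 1), free (3, 3, 1)); after release of (1, 0, 0) the pool is (4, 3, 1)
  run J4 (needs (2, 2, 1), free (4, 3, 1)); after release of (1, 0, 0) the pool is (5, 3, 1)
  run J6 (needs (5, 2, 0), free (5, 3, 1)); after release of (0, 0, 2) the pool is (5, 3, 3)
  run J1 (needs (1, 0, 2), free (5, 3, 3)); after release of (1, 1, 0) the pool is (6, 4, 3)


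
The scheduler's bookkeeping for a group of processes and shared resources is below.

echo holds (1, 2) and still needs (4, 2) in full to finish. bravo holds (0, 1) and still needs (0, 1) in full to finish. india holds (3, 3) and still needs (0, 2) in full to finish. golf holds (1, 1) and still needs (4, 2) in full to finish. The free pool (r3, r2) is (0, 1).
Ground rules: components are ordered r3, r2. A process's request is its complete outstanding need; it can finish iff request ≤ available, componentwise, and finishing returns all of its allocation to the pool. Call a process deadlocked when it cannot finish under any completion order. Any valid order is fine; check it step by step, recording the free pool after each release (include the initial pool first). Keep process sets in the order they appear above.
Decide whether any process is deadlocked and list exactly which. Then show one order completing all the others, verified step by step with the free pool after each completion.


Deadlocked set: echo and golf.
Key observation: once bravo, india finish, the pool peaks at (3, 5) — and every remaining process still needs more r3 than that.
The rest can finish in the order bravo, india. Step-by-step check:
  pool = (0, 1)
  bravo needs (0, 1) <= (0, 1) -> finishes; pool += (0, 1) = (0, 2)
  india needs (0, 2) <= (0, 2) -> finishes; pool += (3, 3) = (3, 5)
None of the blocked processes ever fits:
  echo still needs (4, 2) but only (3, 5) is free — short on r3
  golf still needs (4, 2) but only (3, 5) is free — short on r3


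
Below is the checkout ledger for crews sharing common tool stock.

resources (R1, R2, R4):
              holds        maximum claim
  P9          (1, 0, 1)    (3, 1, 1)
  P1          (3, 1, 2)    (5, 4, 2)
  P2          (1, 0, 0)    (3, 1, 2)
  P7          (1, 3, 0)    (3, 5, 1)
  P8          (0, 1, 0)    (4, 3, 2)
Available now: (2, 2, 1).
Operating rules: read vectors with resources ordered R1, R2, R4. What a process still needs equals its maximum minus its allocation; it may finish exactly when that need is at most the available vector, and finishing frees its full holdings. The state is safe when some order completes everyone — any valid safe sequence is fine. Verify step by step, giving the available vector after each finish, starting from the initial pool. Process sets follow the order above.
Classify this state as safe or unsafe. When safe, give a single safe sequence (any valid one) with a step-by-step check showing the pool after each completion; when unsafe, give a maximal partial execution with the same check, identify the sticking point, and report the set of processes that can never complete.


SAFE. One safe sequence: P7, P9, P2, P1, P8.
Key observation: P7 marks the first exact bind of the order: its need (2, 2, 1) fits the free (2, 2, 1) with zero slack on a requested resource.
Check, step by step:
  pool = (2, 2, 1)
  P7 needs (2, 2, 1) <= (2, 2, 1) -> finishes; pool += (1, 3, 0) = (3, 5, 1)
  P9 needs (2, 1, 0) <= (3, 5, 1) -> finishes; pool += (1, 0, 1) = (4, 5, 2)
  P2 needs (2, 1, 2) <= (4, 5, 2) -> finishes; pool += (1, 0, 0) = (5, 5, 2)
  P1 needs (2, 3, 0) <= (5, 5, 2) -> finishes; pool += (3, 1, 2) = (8, 6, 4)
  P8 needs (4, 2, 2) <= (8, 6, 4) -> finishes; pool += (0, 1, 0) = (8, 7, 4)


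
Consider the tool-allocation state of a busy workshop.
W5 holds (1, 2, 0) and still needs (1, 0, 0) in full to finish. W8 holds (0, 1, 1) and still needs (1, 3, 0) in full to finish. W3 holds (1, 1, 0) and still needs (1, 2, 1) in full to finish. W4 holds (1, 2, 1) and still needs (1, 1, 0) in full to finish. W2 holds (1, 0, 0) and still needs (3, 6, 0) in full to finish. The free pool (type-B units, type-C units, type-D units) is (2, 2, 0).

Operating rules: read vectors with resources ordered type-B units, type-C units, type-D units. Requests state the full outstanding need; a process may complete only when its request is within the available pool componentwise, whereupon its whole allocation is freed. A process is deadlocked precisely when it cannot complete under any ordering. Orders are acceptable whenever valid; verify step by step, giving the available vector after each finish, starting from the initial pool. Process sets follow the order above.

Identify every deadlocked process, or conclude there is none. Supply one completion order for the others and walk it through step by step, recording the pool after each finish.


The deadlocked set is empty.
Key observation: W4 fits the free pool immediately, and its release cascades until everyone finishes.
The rest can finish in the order W4, W8, W5, W2, W3. Step-by-step check:
  pool = (2, 2, 0)
  run W4 (needs (1, 1, 0), free (2, 2, 0)); after release of (1, 2, 1) the pool is (3, 4, 1)
  run W8 (needs (1, 3, 0), free (3, 4, 1)); after release of (0, 1, 1) the pool is (3, 5, 2)
  run W5 (needs (1, 0, 0), free (3, 5, 2)); after release of (1, 2, 0) the pool is (4, 7, 2)
  run W2 (needs (3, 6, 0), free (4, 7, 2)); after release of (1, 0, 0) the pool is (5, 7, 2)
  run W3 (needs (1, 2, 1), free (5, 7, 2)); after release of (1, 1, 0) the pool is (6, 8, 2)


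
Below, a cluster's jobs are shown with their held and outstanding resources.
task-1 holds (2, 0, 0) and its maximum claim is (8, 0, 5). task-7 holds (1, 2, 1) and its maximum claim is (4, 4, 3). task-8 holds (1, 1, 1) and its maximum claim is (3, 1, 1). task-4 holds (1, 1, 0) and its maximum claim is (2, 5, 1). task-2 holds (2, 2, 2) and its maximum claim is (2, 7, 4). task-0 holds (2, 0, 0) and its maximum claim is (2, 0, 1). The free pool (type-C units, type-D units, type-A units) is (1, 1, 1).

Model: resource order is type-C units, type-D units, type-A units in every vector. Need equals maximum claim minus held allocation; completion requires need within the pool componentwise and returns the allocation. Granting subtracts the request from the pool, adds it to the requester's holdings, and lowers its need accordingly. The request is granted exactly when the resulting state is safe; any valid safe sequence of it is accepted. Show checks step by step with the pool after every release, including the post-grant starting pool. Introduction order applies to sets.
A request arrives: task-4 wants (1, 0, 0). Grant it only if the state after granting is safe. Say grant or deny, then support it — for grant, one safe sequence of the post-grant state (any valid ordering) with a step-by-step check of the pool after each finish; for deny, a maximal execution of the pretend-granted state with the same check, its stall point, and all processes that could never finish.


GRANT — the state after the grant stays safe, e.g. via task-0, task-8, task-7, task-4, task-2, task-1.
Key observation: the transfer keeps a workable pool ((0, 1, 1)); task-0 starts the safe sequence.
Check on the post-grant state, step by step:
  pool = (0, 1, 1)
  task-0: need (0, 0, 1) fits (0, 1, 1); releases (2, 0, 0), pool now (2, 1, 1)
  task-8: need (2, 0, 0) fits (2, 1, 1); releases (1, 1, 1), pool now (3, 2, 2)
  task-7: need (3, 2, 2) fits (3, 2, 2); releases (1, 2, 1), pool now (4, 4, 3)
  task-4: need (0, 4, 1) fits (4, 4, 3); releases (2, 1, 0), pool now (6, 5, 3)
  task-2: need (0, 5, 2) fits (6, 5, 3); releases (2, 2, 2), pool now (8, 7, 5)
  task-1: need (6, 0, 5) fits (8, 7, 5); releases (2, 0, 0), pool now (10, 7, 5)


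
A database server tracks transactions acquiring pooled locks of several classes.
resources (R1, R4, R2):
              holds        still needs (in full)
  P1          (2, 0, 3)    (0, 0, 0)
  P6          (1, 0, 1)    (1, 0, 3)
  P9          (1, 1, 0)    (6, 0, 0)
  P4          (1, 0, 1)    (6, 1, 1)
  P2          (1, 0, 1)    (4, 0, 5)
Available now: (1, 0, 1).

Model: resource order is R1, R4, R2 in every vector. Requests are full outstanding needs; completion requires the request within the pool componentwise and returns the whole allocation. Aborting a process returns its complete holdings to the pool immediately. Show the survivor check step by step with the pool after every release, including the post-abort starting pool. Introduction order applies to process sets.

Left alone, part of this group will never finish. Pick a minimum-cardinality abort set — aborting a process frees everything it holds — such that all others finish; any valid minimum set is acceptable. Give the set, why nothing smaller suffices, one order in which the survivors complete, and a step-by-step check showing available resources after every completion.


Minimum abort set: P4.
Key observation: P9 had no path to completion before; after the abort of P4 ((1, 0, 1) returned), step 4 is where it fits.
No smaller set exists: with zero aborts the deadlock remains.
The survivors complete as P1, P6, P2, P9. Verifying each step (starting from the post-abort pool):
  pool = (2, 0, 2)
  P1 needs (0, 0, 0) <= (2, 0, 2) -> finishes; pool += (2, 0, 3) = (4, 0, 5)
  P6 needs (1, 0, 3) <= (4, 0, 5) -> finishes; pool += (1, 0, 1) = (5, 0, 6)
  P2 needs (4, 0, 5) <= (5, 0, 6) -> finishes; pool += (1, 0, 1) = (6, 0, 7)
  P9 needs (6, 0, 0) <= (6, 0, 7) -> finishes; pool += (1, 1, 0) = (7, 1, 7)


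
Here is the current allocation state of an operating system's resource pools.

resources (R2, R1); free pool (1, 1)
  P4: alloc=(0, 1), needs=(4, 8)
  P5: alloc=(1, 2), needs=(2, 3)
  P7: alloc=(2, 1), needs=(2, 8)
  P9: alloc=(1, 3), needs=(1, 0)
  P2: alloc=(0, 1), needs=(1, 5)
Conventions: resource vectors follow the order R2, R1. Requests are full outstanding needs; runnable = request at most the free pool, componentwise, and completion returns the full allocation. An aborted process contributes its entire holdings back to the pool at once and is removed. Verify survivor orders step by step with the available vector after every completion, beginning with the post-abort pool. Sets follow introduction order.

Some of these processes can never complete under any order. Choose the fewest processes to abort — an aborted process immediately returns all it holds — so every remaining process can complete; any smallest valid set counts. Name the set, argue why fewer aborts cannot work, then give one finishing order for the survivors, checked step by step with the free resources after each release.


Abort P7.
Key observation: before aborting P7, P4 was permanently blocked — no order could ever run it; afterwards it completes at step 4.
No smaller set exists: with zero aborts the deadlock remains.
One survivor order: P9, P2, P5, P4. Verifying each step (post-abort pool first):
  pool = (3, 2)
  run P9 (needs (1, 0), free (3, 2)); after release of (1, 3) the pool is (4, 5)
  run P2 (needs (1, 5), free (4, 5)); after release of (0, 1) the pool is (4, 6)
  run P5 (needs (2, 3), free (4, 6)); after release of (1, 2) the pool is (5, 8)
  run P4 (needs (4, 8), free (5, 8)); after release of (0, 1) the pool is (5, 9)


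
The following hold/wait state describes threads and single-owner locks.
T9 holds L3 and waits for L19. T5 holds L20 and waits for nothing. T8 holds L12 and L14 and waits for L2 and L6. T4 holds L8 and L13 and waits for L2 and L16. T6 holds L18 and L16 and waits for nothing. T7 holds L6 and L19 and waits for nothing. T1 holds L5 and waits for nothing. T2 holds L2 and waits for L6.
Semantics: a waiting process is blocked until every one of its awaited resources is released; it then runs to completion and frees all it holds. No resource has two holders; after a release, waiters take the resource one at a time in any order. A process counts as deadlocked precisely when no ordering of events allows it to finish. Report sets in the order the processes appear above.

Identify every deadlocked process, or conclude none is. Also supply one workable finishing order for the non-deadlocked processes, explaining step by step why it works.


The deadlocked set is empty.
Key observation: there is no circular wait here — follow any chain and it reaches a process that is free to run now.
The rest can finish in the order T5, T6, T7, T2, T9, T8, T1, T4.
Verifying each step:
  T5 waits on nothing -> runs at once and releases L20
  T6 waits on nothing -> runs at once and releases L18 and L16
  T7 waits on nothing -> runs at once and releases L6 and L19
  T2: everything it awaited (L6) is free; runs, freeing L2
  T9: everything it awaited (L19) is free; runs, freeing L3
  T8: everything it awaited (L2 and L6) is free; runs, freeing L12 and L14
  T1 waits on nothing -> runs at once and releases L5
  T4: everything it awaited (L2 and L16) is free; runs, freeing L8 and L13


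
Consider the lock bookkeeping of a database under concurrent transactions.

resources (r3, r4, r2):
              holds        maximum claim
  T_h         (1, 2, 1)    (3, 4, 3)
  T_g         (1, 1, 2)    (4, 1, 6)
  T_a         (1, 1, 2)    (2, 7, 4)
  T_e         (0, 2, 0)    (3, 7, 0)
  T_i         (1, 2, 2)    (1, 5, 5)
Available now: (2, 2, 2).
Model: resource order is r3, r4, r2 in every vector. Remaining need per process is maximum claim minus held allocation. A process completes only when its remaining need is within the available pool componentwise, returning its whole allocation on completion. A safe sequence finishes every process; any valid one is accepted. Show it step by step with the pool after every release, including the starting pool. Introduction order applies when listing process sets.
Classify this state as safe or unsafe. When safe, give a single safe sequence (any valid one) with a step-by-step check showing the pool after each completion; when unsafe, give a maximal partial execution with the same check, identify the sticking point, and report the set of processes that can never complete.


SAFE, for example via the order T_h, T_i, T_a, T_e, T_g.
Key observation: at T_h the run first touches a limit — (2, 2, 2) against (2, 2, 2), exact on a resource it actually requests.
Walking it through:
  pool = (2, 2, 2)
  run T_h (needs (2, 2, 2), free (2, 2, 2)); after release of (1, 2, 1) the pool is (3, 4, 3)
  run T_i (needs (0, 3, 3), free (3, 4, 3)); after release of (1, 2, 2) the pool is (4, 6, 5)
  run T_a (needs (1, 6, 2), free (4, 6, 5)); after release of (1, 1, 2) the pool is (5, 7, 7)
  run T_e (needs (3, 5, 0), free (5, 7, 7)); after release of (0, 2, 0) the pool is (5, 9, 7)
  run T_g (needs (3, 0, 4), free (5, 9, 7)); after release of (1, 1, 2) the pool is (6, 10, 9)


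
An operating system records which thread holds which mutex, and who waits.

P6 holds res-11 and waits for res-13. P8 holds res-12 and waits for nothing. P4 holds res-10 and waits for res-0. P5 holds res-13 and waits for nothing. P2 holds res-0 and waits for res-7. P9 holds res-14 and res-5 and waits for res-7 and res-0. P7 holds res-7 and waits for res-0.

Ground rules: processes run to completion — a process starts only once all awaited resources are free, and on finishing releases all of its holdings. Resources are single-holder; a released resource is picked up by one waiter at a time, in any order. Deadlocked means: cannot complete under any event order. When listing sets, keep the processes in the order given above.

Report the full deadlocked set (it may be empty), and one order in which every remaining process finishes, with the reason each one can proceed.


Deadlocked: P4, P2, P9 and P7.
Key observation: nobody on the ring P2 -> P7 -> P2 can start until another member finishes, which never happens; P4 and P9 wait into the deadlock from upstream.
One completion order for the rest: P5, P8, P6.
Step-by-step check:
  P5 waits on nothing -> runs at once and releases res-13
  P8 waits on nothing -> runs at once and releases res-12
  P6 waits on res-13 — all released -> runs and releases res-11


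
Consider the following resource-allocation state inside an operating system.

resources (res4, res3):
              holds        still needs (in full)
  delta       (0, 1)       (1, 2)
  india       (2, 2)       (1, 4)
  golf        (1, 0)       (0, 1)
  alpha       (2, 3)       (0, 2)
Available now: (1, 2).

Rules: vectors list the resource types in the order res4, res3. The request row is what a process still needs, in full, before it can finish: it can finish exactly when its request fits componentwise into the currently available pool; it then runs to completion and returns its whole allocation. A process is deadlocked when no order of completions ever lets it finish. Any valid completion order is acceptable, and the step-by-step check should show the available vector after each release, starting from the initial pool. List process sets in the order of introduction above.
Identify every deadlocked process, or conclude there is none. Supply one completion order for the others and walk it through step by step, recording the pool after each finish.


No process is deadlocked.
Key observation: alpha leads a chain of completions in which each release enables another process.
The rest can finish in the order alpha, india, golf, delta. Check, step by step:
  pool = (1, 2)
  run alpha (needs (0, 2), free (1, 2)); after release of (2, 3) the pool is (3, 5)
  run india (needs (1, 4), free (3, 5)); after release of (2, 2) the pool is (5, 7)
  run golf (needs (0, 1), free (5, 7)); after release of (1, 0) the pool is (6, 7)
  run delta (needs (1, 2), free (6, 7)); after release of (0, 1) the pool is (6, 8)


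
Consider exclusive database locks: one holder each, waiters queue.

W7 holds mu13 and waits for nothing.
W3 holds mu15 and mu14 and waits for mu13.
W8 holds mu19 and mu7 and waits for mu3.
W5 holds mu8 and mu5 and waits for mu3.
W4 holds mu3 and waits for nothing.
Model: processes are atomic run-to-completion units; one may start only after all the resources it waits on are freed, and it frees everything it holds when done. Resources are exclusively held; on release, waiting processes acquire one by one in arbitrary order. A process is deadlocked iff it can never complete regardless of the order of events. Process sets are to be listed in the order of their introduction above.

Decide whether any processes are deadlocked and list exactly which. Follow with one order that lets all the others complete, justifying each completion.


The deadlocked set is empty.
Key observation: there is no circular wait here — follow any chain and it reaches a process that is free to run now.
The rest can finish in the order W4, W5, W7, W3, W8.
Check, step by step:
  W4: no waits; runs immediately, freeing mu3
  run W5 (all its waits — mu3 — are resolved); releases mu8 and mu5
  W7: no waits; runs immediately, freeing mu13
  run W3 (all its waits — mu13 — are resolved); releases mu15 and mu14
  run W8 (all its waits — mu3 — are resolved); releases mu19 and mu7


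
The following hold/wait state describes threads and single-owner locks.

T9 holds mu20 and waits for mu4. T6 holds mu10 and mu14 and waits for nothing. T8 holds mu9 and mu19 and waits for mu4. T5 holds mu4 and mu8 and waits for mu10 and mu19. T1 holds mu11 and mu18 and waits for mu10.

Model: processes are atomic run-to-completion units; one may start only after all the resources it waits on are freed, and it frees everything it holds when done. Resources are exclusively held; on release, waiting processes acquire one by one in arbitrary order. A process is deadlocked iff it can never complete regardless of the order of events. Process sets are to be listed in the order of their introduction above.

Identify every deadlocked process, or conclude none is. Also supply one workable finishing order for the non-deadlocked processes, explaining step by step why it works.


Deadlocked: T9, T8 and T5.
Key observation: nobody on the ring T5 -> T8 -> T5 can start until another member finishes, which never happens; T9 waits into the deadlock from upstream.
A valid finishing order for the others: T6, T1.
Check, step by step:
  T6: no waits; runs immediately, freeing mu10 and mu14
  T1: everything it awaited (mu10) is free; runs, freeing mu11 and mu18


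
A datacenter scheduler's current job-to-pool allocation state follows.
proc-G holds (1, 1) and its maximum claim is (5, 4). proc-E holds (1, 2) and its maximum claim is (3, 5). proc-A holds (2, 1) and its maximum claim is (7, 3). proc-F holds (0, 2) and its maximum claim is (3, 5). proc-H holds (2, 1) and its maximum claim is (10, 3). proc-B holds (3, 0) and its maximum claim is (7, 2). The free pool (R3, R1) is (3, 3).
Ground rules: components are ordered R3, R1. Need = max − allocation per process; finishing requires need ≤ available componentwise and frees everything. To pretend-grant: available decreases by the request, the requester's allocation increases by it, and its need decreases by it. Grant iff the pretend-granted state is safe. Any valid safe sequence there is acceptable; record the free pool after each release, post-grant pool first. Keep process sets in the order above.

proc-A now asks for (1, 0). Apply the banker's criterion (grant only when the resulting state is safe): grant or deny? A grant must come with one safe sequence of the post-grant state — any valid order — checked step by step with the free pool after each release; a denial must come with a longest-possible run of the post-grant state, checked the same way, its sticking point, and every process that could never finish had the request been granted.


DENY. Granting would leave the state unsafe.
Key observation: after proc-E, proc-F complete, (3, 7) is the best the pool ever gets, yet each leftover process wants more R3.
After a pretend grant, a maximal execution: proc-E, proc-F — then nothing else fits. Walking it through:
  pool = (2, 3)
  run proc-E (needs (2, 3), free (2, 3)); after release of (1, 2) the pool is (3, 5)
  run proc-F (needs (3, 3), free (3, 5)); after release of (0, 2) the pool is (3, 7)
  proc-G still needs (4, 3) but only (3, 7) is free — short on R3
  proc-A still needs (4, 2) but only (3, 7) is free — short on R3
  proc-H still needs (8, 2) but only (3, 7) is free — short on R3
  proc-B still needs (4, 2) but only (3, 7) is free — short on R3
Processes that could never finish after the grant: proc-G, proc-A, proc-H and proc-B.
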